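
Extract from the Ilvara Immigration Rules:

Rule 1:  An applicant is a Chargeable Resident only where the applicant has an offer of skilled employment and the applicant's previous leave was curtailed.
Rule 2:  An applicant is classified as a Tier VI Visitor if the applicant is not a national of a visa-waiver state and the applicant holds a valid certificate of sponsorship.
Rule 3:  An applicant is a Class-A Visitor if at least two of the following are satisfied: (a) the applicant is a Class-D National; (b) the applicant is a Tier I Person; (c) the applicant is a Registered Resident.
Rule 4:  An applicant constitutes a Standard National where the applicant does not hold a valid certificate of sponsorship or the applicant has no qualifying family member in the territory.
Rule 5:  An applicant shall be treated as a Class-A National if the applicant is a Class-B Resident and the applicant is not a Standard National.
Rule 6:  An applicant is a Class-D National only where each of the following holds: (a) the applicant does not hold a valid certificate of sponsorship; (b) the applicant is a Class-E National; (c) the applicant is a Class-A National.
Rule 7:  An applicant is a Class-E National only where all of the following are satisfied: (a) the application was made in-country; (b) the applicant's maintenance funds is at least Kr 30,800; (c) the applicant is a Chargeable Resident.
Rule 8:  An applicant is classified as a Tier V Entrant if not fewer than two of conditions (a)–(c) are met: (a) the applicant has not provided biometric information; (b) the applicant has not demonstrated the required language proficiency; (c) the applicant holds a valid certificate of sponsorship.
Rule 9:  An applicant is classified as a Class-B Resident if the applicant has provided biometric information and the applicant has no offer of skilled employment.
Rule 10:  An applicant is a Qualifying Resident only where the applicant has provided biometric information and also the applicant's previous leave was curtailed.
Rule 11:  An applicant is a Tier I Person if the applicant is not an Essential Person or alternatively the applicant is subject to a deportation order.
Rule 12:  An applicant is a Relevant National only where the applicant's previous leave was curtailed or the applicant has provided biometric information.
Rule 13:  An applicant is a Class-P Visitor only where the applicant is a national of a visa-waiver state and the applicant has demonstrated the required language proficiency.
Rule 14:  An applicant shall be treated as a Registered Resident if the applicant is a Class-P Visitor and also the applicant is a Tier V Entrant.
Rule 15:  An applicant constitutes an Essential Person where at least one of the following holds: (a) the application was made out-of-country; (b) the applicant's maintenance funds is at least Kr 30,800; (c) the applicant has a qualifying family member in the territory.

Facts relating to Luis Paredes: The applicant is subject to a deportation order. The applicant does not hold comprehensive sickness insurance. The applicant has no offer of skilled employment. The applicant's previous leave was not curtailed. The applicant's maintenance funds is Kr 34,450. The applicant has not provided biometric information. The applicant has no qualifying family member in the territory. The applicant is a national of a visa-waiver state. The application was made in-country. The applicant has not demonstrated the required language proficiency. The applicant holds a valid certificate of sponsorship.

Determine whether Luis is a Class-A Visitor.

No

Under rule 1: the applicant has an offer of skilled employment? no; and the applicant's previous leave was curtailed? no. So the applicant is not a Chargeable Resident.
Under rule 7: the application was made in-country? yes; and applicant's maintenance funds: Kr 34,450 ≥ Kr 30,800? yes; and Chargeable Resident (rule 1)? no. So the applicant is not a Class-E National.
Under rule 9: the applicant has provided biometric information? no; and the applicant has no offer of skilled employment? yes. So the applicant is not a Class-B Resident.
Under rule 4: the applicant does not hold a valid certificate of sponsorship? no; or the applicant has no qualifying family member in the territory? yes. So the applicant is a Standard National.
Under rule 5: Class-B Resident (rule 9)? no; and not a Standard National (rule 4)? no. So the applicant is not a Class-A National.
Under rule 6: the applicant does not hold a valid certificate of sponsorship? no; and Class-E National (rule 7)? no; and Class-A National (rule 5)? no. So the applicant is not a Class-D National.
Under rule 15: the application was made out-of-country? no; or applicant's maintenance funds: Kr 34,450 ≥ Kr 30,800? yes; or the applicant has a qualifying family member in the territory? no. So the applicant is an Essential Person.
Under rule 11: not an Essential Person (rule 15)? no; or the applicant is subject to a deportation order? yes. So the applicant is a Tier I Person.
Under rule 13: the applicant is a national of a visa-waiver state? yes; and the applicant has demonstrated the required language proficiency? no. So the applicant is not a Class-P Visitor.
Under rule 8: the applicant has not provided biometric information? yes; the applicant has not demonstrated the required language proficiency? yes; the applicant holds a valid certificate of sponsorship? yes — 3 of 3 hold (need ≥2) → satisfied.
Under rule 14: Class-P Visitor (rule 13)? no; and Tier V Entrant (rule 8)? yes. So the applicant is not a Registered Resident.
Under rule 3: Class-D National (rule 6)? no; Tier I Person (rule 11)? yes; Registered Resident (rule 14)? no — 1 of 3 hold (need ≥2) → not satisfied.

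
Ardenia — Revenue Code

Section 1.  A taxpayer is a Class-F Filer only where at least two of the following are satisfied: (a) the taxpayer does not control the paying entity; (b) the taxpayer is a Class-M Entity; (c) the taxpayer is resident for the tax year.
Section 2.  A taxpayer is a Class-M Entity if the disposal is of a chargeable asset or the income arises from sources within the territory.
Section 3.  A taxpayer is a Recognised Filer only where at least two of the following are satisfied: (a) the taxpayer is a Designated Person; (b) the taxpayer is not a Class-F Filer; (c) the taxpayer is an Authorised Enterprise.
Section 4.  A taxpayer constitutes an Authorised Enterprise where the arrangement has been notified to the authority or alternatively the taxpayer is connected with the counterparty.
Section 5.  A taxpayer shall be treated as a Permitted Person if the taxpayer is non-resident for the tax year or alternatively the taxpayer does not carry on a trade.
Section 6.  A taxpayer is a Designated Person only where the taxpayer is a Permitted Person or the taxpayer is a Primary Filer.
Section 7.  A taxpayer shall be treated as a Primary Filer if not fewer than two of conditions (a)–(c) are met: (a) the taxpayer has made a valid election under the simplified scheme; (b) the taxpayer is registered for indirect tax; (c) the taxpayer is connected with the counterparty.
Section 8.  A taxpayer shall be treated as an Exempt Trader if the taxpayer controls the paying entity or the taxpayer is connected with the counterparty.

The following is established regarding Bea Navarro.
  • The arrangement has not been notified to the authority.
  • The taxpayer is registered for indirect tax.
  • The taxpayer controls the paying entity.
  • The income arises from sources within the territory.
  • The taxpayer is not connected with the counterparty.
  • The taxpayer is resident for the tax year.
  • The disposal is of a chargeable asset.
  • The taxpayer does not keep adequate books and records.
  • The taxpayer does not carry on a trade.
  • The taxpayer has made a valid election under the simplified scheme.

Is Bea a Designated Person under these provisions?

Yes

Under section 5: the taxpayer is non-resident for the tax year? no; or the taxpayer does not carry on a trade? yes. So the taxpayer is a Permitted Person.
Under section 7: the taxpayer has made a valid election under the simplified scheme? yes; the taxpayer is registered for indirect tax? yes; the taxpayer is connected with the counterparty? no — 2 of 3 hold (need ≥2) → satisfied.
Under section 6: Permitted Person (section 5)? yes; or Primary Filer (section 7)? yes. So the taxpayer is a Designated Person.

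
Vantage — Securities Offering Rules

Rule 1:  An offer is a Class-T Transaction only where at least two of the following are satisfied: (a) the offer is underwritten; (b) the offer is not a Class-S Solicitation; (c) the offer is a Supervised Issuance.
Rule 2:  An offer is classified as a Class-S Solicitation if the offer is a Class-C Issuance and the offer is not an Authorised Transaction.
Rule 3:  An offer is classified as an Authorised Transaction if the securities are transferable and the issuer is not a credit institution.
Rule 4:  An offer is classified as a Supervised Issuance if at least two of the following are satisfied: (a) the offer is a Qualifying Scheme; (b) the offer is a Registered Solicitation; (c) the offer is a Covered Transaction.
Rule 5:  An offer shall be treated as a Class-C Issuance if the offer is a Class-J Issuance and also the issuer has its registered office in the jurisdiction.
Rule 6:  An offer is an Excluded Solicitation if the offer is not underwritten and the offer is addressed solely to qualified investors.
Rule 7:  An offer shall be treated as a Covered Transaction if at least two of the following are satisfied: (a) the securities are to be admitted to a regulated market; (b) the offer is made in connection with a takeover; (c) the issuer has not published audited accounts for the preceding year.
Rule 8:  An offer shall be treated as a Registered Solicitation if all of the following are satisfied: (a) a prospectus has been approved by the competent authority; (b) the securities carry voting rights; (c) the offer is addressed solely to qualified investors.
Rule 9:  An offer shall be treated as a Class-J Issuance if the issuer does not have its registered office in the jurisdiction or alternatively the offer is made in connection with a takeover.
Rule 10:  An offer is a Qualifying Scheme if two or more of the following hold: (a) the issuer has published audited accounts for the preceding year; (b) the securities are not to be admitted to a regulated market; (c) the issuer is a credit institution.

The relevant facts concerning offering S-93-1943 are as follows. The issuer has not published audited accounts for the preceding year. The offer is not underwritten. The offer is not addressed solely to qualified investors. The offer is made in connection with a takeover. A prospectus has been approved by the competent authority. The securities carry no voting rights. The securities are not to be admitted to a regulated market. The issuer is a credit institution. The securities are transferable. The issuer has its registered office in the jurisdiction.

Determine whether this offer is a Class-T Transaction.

No

rule 9 — Class-J Issuance: [the issuer does not have its registered office in the jurisdiction? no] OR [the offer is made in connection with a takeover? yes] → satisfied.
rule 5 — Class-C Issuance: [Class-J Issuance (rule 9)? yes] AND [the issuer has its registered office in the jurisdiction? yes] → satisfied.
rule 3 — Authorised Transaction: [the securities are transferable? yes] AND [the issuer is not a credit institution? no] → not satisfied.
rule 2 — Class-S Solicitation: [Class-C Issuance (rule 5)? yes] AND [not an Authorised Transaction (rule 3)? yes] → satisfied.
rule 10 — Qualifying Scheme: the issuer has published audited accounts for the preceding year? no; the securities are not to be admitted to a regulated market? yes; the issuer is a credit institution? yes — 2 of 3 hold (need ≥2) → satisfied.
rule 8 — Registered Solicitation: [a prospectus has been approved by the competent authority? yes] AND [the securities carry voting rights? no] AND [the offer is addressed solely to qualified investors? no] → not satisfied.
rule 7 — Covered Transaction: the securities are to be admitted to a regulated market? no; the offer is made in connection with a takeover? yes; the issuer has not published audited accounts for the preceding year? yes — 2 of 3 hold (need ≥2) → satisfied.
rule 4 — Supervised Issuance: Qualifying Scheme (rule 10)? yes; Registered Solicitation (rule 8)? no; Covered Transaction (rule 7)? yes — 2 of 3 hold (need ≥2) → satisfied.
rule 1 — Class-T Transaction: the offer is underwritten? no; not a Class-S Solicitation (rule 2)? no; Supervised Issuance (rule 4)? yes — 1 of 3 hold (need ≥2) → not satisfied.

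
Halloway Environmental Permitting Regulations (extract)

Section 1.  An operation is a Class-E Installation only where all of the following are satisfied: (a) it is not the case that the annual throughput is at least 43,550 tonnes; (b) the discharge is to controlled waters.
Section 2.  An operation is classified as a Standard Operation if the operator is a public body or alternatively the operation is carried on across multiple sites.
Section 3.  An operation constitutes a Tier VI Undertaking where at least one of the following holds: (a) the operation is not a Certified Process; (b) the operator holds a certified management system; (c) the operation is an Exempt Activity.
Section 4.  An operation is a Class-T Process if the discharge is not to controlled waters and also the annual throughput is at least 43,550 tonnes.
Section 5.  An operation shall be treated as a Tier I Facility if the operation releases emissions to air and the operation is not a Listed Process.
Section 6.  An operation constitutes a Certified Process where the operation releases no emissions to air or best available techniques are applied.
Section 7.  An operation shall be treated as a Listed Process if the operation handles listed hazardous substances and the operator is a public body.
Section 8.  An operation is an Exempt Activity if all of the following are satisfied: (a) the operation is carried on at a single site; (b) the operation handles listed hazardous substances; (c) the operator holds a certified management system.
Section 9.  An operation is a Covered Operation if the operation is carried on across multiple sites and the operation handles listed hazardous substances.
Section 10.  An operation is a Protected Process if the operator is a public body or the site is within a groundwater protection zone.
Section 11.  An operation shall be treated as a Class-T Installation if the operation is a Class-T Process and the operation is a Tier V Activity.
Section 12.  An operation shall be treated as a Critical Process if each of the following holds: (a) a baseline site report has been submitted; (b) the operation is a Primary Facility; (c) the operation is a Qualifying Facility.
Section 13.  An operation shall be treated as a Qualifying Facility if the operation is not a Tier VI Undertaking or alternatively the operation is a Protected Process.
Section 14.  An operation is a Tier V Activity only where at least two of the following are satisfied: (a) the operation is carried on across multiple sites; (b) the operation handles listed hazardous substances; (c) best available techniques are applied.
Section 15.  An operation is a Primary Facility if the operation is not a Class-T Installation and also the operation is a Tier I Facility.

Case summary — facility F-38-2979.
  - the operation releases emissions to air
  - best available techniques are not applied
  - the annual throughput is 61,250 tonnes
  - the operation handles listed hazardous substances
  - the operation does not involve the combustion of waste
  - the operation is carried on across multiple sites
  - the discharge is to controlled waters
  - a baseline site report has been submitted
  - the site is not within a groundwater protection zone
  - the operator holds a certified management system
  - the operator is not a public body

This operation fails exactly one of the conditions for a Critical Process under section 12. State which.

Qualifying Facility

section 4 — Class-T Process: [the discharge is not to controlled waters? no] AND [annual throughput: 61,250 tonnes ≥ 43,550 tonnes? yes] → not satisfied.
section 14 — Tier V Activity: the operation is carried on across multiple sites? yes; the operation handles listed hazardous substances? yes; best available techniques are applied? no — 2 of 3 hold (need ≥2) → satisfied.
section 11 — Class-T Installation: [Class-T Process (section 4)? no] AND [Tier V Activity (section 14)? yes] → not satisfied.
section 7 — Listed Process: [the operation handles listed hazardous substances? yes] AND [the operator is a public body? no] → not satisfied.
section 5 — Tier I Facility: [the operation releases emissions to air? yes] AND [not a Listed Process (section 7)? yes] → satisfied.
section 15 — Primary Facility: [not a Class-T Installation (section 11)? yes] AND [Tier I Facility (section 5)? yes] → satisfied.
section 6 — Certified Process: [the operation releases no emissions to air? no] OR [best available techniques are applied? no] → not satisfied.
section 8 — Exempt Activity: [the operation is carried on at a single site? no] AND [the operation handles listed hazardous substances? yes] AND [the operator holds a certified management system? yes] → not satisfied.
section 3 — Tier VI Undertaking: [not a Certified Process (section 6)? yes] OR [the operator holds a certified management system? yes] OR [Exempt Activity (section 8)? no] → satisfied.
section 10 — Protected Process: [the operator is a public body? no] OR [the site is within a groundwater protection zone? no] → not satisfied.
section 13 — Qualifying Facility: [not a Tier VI Undertaking (section 3)? no] OR [Protected Process (section 10)? no] → not satisfied.
section 12 — Critical Process: [a baseline site report has been submitted? yes] AND [Primary Facility (section 15)? yes] AND [Qualifying Facility (section 13)? no] → not satisfied.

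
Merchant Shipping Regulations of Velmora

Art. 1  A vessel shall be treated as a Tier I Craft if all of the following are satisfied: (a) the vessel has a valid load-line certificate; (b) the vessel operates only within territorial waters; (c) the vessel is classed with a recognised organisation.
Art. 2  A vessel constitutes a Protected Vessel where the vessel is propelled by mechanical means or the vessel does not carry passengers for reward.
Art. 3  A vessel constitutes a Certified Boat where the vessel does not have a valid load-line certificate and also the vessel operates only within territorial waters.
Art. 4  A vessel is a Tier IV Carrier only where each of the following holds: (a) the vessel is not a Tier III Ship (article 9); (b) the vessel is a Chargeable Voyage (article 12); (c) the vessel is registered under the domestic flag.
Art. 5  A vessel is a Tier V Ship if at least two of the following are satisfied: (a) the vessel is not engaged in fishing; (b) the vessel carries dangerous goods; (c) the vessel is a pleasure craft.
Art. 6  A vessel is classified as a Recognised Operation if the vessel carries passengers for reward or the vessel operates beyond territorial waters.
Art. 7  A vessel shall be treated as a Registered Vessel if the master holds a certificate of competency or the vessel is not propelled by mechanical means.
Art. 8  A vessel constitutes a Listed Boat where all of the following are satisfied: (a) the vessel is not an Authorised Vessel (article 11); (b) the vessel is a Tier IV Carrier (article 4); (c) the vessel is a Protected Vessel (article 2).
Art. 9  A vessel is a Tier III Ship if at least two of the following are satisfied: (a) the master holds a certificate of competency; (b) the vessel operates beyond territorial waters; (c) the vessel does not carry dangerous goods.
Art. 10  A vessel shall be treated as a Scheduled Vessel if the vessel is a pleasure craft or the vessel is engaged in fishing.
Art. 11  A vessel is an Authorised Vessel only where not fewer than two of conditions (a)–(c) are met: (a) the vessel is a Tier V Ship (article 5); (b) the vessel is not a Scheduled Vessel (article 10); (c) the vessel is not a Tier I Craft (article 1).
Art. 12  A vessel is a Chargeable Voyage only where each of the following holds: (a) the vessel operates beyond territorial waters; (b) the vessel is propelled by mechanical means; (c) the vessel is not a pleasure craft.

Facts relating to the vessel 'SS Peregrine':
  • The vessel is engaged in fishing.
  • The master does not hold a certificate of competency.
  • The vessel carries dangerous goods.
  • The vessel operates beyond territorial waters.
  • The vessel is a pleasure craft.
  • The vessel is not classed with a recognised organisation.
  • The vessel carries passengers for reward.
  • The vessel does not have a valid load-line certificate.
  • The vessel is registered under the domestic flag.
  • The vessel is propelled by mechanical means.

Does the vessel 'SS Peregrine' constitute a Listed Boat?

No

article 5 — Tier V Ship: the vessel is not engaged in fishing? no; the vessel carries dangerous goods? yes; the vessel is a pleasure craft? yes — 2 of 3 hold (need ≥2) → satisfied.
article 10 — Scheduled Vessel: [the vessel is a pleasure craft? yes] OR [the vessel is engaged in fishing? yes] → satisfied.
article 1 — Tier I Craft: [the vessel has a valid load-line certificate? no] AND [the vessel operates only within territorial waters? no] AND [the vessel is classed with a recognised organisation? no] → not satisfied.
article 11 — Authorised Vessel: Tier V Ship (article 5)? yes; not a Scheduled Vessel (article 10)? no; not a Tier I Craft (article 1)? yes — 2 of 3 hold (need ≥2) → satisfied.
article 9 — Tier III Ship: the master holds a certificate of competency? no; the vessel operates beyond territorial waters? yes; the vessel does not carry dangerous goods? no — 1 of 3 hold (need ≥2) → not satisfied.
article 12 — Chargeable Voyage: [the vessel operates beyond territorial waters? yes] AND [the vessel is propelled by mechanical means? yes] AND [the vessel is not a pleasure craft? no] → not satisfied.
article 4 — Tier IV Carrier: [not a Tier III Ship (article 9)? yes] AND [Chargeable Voyage (article 12)? no] AND [the vessel is registered under the domestic flag? yes] → not satisfied.
article 2 — Protected Vessel: [the vessel is propelled by mechanical means? yes] OR [the vessel does not carry passengers for reward? no] → satisfied.
article 8 — Listed Boat: [not an Authorised Vessel (article 11)? no] AND [Tier IV Carrier (article 4)? no] AND [Protected Vessel (article 2)? yes] → not satisfied.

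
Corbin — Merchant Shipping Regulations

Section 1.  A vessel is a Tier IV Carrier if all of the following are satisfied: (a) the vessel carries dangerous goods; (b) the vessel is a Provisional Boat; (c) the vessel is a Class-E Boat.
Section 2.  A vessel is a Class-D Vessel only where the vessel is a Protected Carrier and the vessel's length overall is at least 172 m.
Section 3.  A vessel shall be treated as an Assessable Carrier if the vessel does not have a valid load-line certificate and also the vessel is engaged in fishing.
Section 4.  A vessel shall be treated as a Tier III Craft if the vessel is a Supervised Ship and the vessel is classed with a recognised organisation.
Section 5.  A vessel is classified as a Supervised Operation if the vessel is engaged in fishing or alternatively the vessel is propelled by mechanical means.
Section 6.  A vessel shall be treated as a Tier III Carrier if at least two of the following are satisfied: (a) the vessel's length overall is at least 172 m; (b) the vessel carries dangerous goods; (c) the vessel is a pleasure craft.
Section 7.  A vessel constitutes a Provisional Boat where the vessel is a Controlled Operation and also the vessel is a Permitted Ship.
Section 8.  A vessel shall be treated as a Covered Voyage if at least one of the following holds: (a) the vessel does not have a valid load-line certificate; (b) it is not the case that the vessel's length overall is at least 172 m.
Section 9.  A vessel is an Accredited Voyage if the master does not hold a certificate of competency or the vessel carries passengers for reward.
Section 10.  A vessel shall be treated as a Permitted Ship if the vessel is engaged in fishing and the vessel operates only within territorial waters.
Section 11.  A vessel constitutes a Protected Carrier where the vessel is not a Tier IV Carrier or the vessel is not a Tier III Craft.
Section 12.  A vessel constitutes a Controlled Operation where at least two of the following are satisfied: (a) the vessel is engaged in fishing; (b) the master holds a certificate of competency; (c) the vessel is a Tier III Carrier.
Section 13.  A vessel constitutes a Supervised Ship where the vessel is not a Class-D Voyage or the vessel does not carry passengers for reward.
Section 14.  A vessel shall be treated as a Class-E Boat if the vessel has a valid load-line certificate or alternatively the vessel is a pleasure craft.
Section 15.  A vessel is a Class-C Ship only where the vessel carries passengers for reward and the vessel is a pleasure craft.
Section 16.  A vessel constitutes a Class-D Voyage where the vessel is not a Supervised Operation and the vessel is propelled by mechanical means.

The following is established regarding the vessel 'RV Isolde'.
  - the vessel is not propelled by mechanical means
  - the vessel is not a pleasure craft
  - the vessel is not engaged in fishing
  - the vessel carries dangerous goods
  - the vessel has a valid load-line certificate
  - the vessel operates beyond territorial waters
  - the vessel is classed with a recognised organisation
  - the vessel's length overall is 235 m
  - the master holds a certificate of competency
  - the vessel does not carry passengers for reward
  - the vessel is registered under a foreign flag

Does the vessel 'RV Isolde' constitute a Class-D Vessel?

Under section 6: vessel's length overall: 235 m ≥ 172 m? yes; the vessel carries dangerous goods? yes; the vessel is a pleasure craft? no — 2 of 3 hold (need ≥2) → satisfied.
Under section 12: the vessel is engaged in fishing? no; the master holds a certificate of competency? yes; Tier III Carrier (section 6)? yes — 2 of 3 hold (need ≥2) → satisfied.
Under section 10: the vessel is engaged in fishing? no; and the vessel operates only within territorial waters? no. So the vessel is not a Permitted Ship.
Under section 7: Controlled Operation (section 12)? yes; and Permitted Ship (section 10)? no. So the vessel is not a Provisional Boat.
Under section 14: the vessel has a valid load-line certificate? yes; or the vessel is a pleasure craft? no. So the vessel is a Class-E Boat.
Under section 1: the vessel carries dangerous goods? yes; and Provisional Boat (section 7)? no; and Class-E Boat (section 14)? yes. So the vessel is not a Tier IV Carrier.
Under section 5: the vessel is engaged in fishing? no; or the vessel is propelled by mechanical means? no. So the vessel is not a Supervised Operation.
Under section 16: not a Supervised Operation (section 5)? yes; and the vessel is propelled by mechanical means? no. So the vessel is not a Class-D Voyage.
Under section 13: not a Class-D Voyage (section 16)? yes; or the vessel does not carry passengers for reward? yes. So the vessel is a Supervised Ship.
Under section 4: Supervised Ship (section 13)? yes; and the vessel is classed with a recognised organisation? yes. So the vessel is a Tier III Craft.
Under section 11: not a Tier IV Carrier (section 1)? yes; or not a Tier III Craft (section 4)? no. So the vessel is a Protected Carrier.
Under section 2: Protected Carrier (section 11)? yes; and vessel's length overall: 235 m ≥ 172 m? yes. So the vessel is a Class-D Vessel.

Yes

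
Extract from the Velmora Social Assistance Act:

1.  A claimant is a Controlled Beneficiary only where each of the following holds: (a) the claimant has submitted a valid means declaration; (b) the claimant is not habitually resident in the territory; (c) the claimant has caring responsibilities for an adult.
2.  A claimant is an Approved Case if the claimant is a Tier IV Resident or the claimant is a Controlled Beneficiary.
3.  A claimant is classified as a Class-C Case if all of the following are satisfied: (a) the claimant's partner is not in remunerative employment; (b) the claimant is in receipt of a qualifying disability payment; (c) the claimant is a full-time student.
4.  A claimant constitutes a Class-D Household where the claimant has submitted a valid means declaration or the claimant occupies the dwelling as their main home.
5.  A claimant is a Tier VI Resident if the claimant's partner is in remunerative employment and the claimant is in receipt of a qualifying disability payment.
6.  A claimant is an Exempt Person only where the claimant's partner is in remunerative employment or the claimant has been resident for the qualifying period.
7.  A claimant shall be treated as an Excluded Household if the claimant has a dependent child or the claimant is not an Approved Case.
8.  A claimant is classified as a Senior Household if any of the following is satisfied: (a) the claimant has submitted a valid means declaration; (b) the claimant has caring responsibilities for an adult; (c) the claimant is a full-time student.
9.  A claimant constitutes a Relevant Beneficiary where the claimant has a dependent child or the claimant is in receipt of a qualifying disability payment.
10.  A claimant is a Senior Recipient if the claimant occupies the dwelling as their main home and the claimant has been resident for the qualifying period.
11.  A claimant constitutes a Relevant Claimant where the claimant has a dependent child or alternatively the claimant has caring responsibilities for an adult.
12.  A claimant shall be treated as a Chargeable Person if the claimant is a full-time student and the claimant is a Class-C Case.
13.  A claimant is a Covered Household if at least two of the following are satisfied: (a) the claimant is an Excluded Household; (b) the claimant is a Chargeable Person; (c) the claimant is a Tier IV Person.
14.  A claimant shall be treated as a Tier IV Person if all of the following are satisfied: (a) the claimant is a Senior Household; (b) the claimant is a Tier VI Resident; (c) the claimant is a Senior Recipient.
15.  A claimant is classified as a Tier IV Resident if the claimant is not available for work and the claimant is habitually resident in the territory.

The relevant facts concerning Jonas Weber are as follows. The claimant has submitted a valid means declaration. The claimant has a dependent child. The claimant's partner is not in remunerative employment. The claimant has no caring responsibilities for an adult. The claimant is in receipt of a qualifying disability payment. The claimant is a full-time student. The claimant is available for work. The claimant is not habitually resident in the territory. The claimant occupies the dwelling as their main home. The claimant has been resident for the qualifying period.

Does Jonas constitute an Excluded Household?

Under paragraph 15: the claimant is not available for work? no; and the claimant is habitually resident in the territory? no. So the claimant is not a Tier IV Resident.
Under paragraph 1: the claimant has submitted a valid means declaration? yes; and the claimant is not habitually resident in the territory? yes; and the claimant has caring responsibilities for an adult? no. So the claimant is not a Controlled Beneficiary.
Under paragraph 2: Tier IV Resident (paragraph 15)? no; or Controlled Beneficiary (paragraph 1)? no. So the claimant is not an Approved Case.
Under paragraph 7: the claimant has a dependent child? yes; or not an Approved Case (paragraph 2)? yes. So the claimant is an Excluded Household.

Yes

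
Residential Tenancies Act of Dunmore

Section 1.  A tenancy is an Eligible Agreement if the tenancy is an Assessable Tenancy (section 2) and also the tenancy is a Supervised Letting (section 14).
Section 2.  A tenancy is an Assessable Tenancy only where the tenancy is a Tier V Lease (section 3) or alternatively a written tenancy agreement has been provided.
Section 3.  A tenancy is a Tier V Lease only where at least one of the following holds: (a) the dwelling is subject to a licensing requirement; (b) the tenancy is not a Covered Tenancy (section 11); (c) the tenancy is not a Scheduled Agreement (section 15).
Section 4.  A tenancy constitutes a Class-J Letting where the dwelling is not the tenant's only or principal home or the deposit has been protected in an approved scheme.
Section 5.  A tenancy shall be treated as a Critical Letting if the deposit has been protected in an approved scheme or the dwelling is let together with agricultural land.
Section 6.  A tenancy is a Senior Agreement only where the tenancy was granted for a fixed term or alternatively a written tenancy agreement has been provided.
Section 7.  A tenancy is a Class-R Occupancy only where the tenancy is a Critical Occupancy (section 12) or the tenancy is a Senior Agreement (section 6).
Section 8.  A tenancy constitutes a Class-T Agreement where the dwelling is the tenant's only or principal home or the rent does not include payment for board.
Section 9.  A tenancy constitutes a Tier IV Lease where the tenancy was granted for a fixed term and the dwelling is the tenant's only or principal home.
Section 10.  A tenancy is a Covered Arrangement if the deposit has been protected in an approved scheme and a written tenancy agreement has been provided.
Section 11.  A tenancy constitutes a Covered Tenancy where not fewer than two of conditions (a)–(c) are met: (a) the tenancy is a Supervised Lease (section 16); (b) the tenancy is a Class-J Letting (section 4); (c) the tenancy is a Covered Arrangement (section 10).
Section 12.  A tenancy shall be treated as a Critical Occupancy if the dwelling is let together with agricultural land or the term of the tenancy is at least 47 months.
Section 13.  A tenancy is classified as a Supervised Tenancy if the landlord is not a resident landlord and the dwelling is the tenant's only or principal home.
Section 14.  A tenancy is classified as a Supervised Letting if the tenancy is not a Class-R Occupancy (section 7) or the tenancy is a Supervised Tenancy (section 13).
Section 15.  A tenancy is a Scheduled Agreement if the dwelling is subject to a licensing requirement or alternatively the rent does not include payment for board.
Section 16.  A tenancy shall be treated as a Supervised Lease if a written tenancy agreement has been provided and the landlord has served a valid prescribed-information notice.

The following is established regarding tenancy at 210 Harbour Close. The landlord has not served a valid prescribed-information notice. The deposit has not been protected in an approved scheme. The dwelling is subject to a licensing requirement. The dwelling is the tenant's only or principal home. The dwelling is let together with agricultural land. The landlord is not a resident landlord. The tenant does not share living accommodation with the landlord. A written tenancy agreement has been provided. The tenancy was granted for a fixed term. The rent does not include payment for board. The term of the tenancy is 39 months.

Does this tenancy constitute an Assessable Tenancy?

Yes

Under section 16: a written tenancy agreement has been provided? yes; and the landlord has served a valid prescribed-information notice? no. So the tenancy is not a Supervised Lease.
Under section 4: the dwelling is not the tenant's only or principal home? no; or the deposit has been protected in an approved scheme? no. So the tenancy is not a Class-J Letting.
Under section 10: the deposit has been protected in an approved scheme? no; and a written tenancy agreement has been provided? yes. So the tenancy is not a Covered Arrangement.
Under section 11: Supervised Lease (section 16)? no; Class-J Letting (section 4)? no; Covered Arrangement (section 10)? no — 0 of 3 hold (need ≥2) → not satisfied.
Under section 15: the dwelling is subject to a licensing requirement? yes; or the rent does not include payment for board? yes. So the tenancy is a Scheduled Agreement.
Under section 3: the dwelling is subject to a licensing requirement? yes; or not a Covered Tenancy (section 11)? yes; or not a Scheduled Agreement (section 15)? no. So the tenancy is a Tier V Lease.
Under section 2: Tier V Lease (section 3)? yes; or a written tenancy agreement has been provided? yes. So the tenancy is an Assessable Tenancy.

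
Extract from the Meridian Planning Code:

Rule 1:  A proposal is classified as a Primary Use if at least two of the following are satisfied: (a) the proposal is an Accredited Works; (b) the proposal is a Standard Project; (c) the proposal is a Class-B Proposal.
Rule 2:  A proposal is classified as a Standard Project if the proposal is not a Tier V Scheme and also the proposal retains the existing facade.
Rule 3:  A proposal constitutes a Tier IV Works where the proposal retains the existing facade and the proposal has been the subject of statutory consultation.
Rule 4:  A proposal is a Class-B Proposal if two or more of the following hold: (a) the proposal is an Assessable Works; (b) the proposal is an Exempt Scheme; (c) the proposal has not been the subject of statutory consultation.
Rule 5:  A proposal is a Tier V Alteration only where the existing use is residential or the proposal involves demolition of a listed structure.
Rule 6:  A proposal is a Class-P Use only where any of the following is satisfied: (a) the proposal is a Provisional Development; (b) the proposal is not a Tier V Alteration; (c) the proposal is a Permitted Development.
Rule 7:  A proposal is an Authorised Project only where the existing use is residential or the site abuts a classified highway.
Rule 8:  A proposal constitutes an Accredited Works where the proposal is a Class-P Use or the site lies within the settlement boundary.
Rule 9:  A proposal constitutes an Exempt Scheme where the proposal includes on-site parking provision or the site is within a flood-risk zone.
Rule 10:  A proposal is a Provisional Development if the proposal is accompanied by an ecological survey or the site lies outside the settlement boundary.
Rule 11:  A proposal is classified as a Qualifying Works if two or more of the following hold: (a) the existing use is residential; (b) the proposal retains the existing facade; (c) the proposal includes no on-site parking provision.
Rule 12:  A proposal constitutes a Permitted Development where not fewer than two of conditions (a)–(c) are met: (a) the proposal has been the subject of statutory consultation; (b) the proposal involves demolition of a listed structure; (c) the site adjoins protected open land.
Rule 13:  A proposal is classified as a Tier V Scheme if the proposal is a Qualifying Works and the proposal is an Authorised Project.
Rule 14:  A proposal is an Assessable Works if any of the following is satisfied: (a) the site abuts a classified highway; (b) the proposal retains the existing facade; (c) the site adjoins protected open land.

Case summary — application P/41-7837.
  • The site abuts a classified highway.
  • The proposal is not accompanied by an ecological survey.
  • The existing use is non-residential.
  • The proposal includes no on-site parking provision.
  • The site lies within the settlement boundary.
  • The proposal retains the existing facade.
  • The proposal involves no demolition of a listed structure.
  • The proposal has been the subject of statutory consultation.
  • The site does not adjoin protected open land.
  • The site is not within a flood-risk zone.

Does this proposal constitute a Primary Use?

Under rule 10: the proposal is accompanied by an ecological survey? no; or the site lies outside the settlement boundary? no. So the proposal is not a Provisional Development.
Under rule 5: the existing use is residential? no; or the proposal involves demolition of a listed structure? no. So the proposal is not a Tier V Alteration.
Under rule 12: the proposal has been the subject of statutory consultation? yes; the proposal involves demolition of a listed structure? no; the site adjoins protected open land? no — 1 of 3 hold (need ≥2) → not satisfied.
Under rule 6: Provisional Development (rule 10)? no; or not a Tier V Alteration (rule 5)? yes; or Permitted Development (rule 12)? no. So the proposal is a Class-P Use.
Under rule 8: Class-P Use (rule 6)? yes; or the site lies within the settlement boundary? yes. So the proposal is an Accredited Works.
Under rule 11: the existing use is residential? no; the proposal retains the existing facade? yes; the proposal includes no on-site parking provision? yes — 2 of 3 hold (need ≥2) → satisfied.
Under rule 7: the existing use is residential? no; or the site abuts a classified highway? yes. So the proposal is an Authorised Project.
Under rule 13: Qualifying Works (rule 11)? yes; and Authorised Project (rule 7)? yes. So the proposal is a Tier V Scheme.
Under rule 2: not a Tier V Scheme (rule 13)? no; and the proposal retains the existing facade? yes. So the proposal is not a Standard Project.
Under rule 14: the site abuts a classified highway? yes; or the proposal retains the existing facade? yes; or the site adjoins protected open land? no. So the proposal is an Assessable Works.
Under rule 9: the proposal includes on-site parking provision? no; or the site is within a flood-risk zone? no. So the proposal is not an Exempt Scheme.
Under rule 4: Assessable Works (rule 14)? yes; Exempt Scheme (rule 9)? no; the proposal has not been the subject of statutory consultation? no — 1 of 3 hold (need ≥2) → not satisfied.
Under rule 1: Accredited Works (rule 8)? yes; Standard Project (rule 2)? no; Class-B Proposal (rule 4)? no — 1 of 3 hold (need ≥2) → not satisfied.

No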